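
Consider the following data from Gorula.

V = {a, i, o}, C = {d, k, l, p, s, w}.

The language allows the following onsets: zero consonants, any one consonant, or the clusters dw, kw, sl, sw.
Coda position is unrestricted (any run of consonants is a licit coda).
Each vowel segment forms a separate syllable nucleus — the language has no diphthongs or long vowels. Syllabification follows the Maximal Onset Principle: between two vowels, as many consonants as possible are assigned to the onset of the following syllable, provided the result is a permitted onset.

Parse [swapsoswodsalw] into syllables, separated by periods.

Nuclei (vowels): a, o, o, a → 4 syllables.
/a…o/ gap (V1→V2): /ps/ — longest licit onset from the right is /s/, leaving /p/ as coda.
/o…o/ gap (V2→V3): /sw/ — entire cluster is a permitted onset → onset /sw/, coda ∅.
/o…a/ gap (V3→V4): /ds/ — longest licit onset from the right is /s/, leaving /d/ as coda.

swap.so.swod.salw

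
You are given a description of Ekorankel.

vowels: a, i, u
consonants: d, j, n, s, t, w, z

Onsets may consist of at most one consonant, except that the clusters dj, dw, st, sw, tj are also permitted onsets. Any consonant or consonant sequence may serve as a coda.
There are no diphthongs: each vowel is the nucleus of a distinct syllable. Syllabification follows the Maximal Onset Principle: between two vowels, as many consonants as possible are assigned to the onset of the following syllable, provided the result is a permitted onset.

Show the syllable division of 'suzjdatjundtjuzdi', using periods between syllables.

suzj.da.tjund.tjuz.di

Nuclei (vowels): u, a, u, u, i → 5 syllables.
V1 /u/ – V2 /a/: cluster /zjd/ — the longest permitted-onset suffix is /d/; onset = /d/, preceding coda = /zj/.
V2 /a/ – V3 /u/: cluster /tj/ — /tj/ is itself a permitted onset, so the whole cluster goes right; preceding coda = ∅.
V3 /u/ – V4 /u/: /ndtj/; trying suffixes from longest down, /tj/ is the first permitted one, so coda /nd/ | onset /tj/.
V4 /u/ – V5 /i/: cluster /zd/ — the longest permitted-onset suffix is /d/; onset = /d/, preceding coda = /z/.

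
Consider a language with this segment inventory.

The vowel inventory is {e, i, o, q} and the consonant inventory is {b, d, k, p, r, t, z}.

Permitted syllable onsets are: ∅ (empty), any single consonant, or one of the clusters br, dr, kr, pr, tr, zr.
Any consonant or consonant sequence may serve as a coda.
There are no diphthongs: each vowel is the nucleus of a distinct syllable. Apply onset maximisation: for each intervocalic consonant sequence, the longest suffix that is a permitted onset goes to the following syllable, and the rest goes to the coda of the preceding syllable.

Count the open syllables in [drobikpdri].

2

Nuclei (vowels): o, i, i → 3 syllables.
V1 /o/ – V2 /i/: /b/ → onset of the next syllable (single consonants are always licit onsets).
V2 /i/ – V3 /i/: /kpdr/ — longest licit onset from the right is /dr/, leaving /kp/ as coda.
So the parse is dro.bikp.dri.
Classifying each syllable: /dro/ (open), /bikp/ (closed), /dri/ (open).
Open syllables: 2.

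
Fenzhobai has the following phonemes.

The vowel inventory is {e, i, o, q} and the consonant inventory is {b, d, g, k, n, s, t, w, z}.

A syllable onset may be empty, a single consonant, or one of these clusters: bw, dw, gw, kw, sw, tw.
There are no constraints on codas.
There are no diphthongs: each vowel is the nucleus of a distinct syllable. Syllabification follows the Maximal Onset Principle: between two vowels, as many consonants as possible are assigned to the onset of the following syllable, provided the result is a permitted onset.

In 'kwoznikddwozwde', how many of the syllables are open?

1

The vowels are o, i, o, e — 4 nuclei, so 4 syllables.
/o…i/ gap (V1→V2): /zn/ — longest licit onset from the right is /n/, leaving /z/ as coda.
/i…o/ gap (V2→V3): cluster /kddw/ — the longest permitted-onset suffix is /dw/; onset = /dw/, preceding coda = /kd/.
/o…e/ gap (V3→V4): /zwd/ — longest licit onset from the right is /d/, leaving /zw/ as coda.
Syllabification: kwoz.nikd.dwozw.de.
Classifying each syllable: /kwoz/ (closed), /nikd/ (closed), /dwozw/ (closed), /de/ (open).
Open syllables: 1.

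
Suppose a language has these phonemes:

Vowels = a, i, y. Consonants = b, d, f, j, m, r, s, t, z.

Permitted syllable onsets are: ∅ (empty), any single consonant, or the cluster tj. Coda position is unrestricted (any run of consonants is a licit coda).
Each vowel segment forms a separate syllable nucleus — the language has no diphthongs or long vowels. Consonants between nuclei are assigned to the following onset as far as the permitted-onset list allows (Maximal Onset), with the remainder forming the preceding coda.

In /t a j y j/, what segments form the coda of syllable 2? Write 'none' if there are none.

Nuclei (vowels): a, y → 2 syllables.
/a…y/ gap (V1→V2): /j/ → onset of the next syllable (single consonants are always licit onsets).
So the parse is ta.jyj.
Syllable 2 is /jyj/: onset /j/, nucleus /y/, coda /j/.

j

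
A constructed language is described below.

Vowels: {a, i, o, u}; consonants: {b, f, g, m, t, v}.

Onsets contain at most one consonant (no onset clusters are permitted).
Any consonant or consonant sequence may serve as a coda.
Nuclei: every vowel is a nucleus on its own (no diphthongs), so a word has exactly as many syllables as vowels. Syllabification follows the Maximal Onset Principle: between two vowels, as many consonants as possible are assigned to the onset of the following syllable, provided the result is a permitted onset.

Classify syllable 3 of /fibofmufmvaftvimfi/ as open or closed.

closed

Vowels present: i, o, u, a, i, i; each is a nucleus, giving 6 syllables.
V1 /i/ – V2 /o/: just /b/ — single C goes to the following onset.
V2 /o/ – V3 /u/: /fm/ — longest licit onset from the right is /m/, leaving /f/ as coda.
V3 /u/ – V4 /a/: cluster /fmv/ — the longest permitted-onset suffix is /v/; onset = /v/, preceding coda = /fm/.
V4 /a/ – V5 /i/: /ftv/ — longest licit onset from the right is /v/, leaving /ft/ as coda.
V5 /i/ – V6 /i/: /mf/; trying suffixes from longest down, /f/ is the first permitted one, so coda /m/ | onset /f/.
So the parse is fi.bof.mufm.vaft.vim.fi.
Syllable 3 is /mufm/ with coda /fm/, so it is closed.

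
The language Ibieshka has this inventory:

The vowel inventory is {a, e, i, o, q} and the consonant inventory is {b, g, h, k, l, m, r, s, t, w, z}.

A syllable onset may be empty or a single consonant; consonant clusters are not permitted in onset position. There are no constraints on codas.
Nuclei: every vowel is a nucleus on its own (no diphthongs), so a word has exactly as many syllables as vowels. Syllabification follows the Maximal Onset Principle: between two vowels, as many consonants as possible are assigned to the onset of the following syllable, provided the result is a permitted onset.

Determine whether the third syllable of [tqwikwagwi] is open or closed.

closed

Vowels present: q, i, a, i; each is a nucleus, giving 4 syllables.
/q…i/ gap (V1→V2): just /w/ — single C goes to the following onset.
/i…a/ gap (V2→V3): /kw/ splits as /k/ + /w/ (/w/ is the longest suffix that is a licit onset).
/a…i/ gap (V3→V4): /gw/ — longest licit onset from the right is /w/, leaving /g/ as coda.
Syllabification: tq.wik.wag.wi.
Syllable 3 is /wag/ with coda /g/, so it is closed.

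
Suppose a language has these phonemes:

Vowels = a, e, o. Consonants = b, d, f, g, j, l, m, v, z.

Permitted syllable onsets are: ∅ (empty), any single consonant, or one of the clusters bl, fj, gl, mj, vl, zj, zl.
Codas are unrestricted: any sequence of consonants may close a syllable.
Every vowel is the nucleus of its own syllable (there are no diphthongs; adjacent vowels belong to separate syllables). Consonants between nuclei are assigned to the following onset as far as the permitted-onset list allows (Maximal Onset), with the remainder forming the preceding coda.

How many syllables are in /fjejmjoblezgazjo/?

Vowels present: e, o, e, a, o; each is a nucleus, giving 5 syllables.

5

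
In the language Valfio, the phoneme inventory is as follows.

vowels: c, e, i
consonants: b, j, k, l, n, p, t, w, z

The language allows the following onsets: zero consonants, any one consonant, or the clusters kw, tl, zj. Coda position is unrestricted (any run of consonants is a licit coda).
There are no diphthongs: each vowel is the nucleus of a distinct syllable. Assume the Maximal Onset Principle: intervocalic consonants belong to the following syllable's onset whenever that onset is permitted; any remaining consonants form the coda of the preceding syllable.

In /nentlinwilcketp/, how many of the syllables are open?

Vowels present: e, i, i, c, e; each is a nucleus, giving 5 syllables.
/e…i/ gap (V1→V2): /ntl/ splits as /n/ + /tl/ (/tl/ is the longest suffix that is a licit onset).
/i…i/ gap (V2→V3): /nw/ — longest licit onset from the right is /w/, leaving /n/ as coda.
/i…c/ gap (V3→V4): /l/ → onset of the next syllable (single consonants are always licit onsets).
/c…e/ gap (V4→V5): /k/ → onset of the next syllable (single consonants are always licit onsets).
Syllabification: nen.tlin.wi.lc.ketp.
Classifying each syllable: /nen/ (closed), /tlin/ (closed), /wi/ (open), /lc/ (open), /ketp/ (closed).
Open syllables: 2.

2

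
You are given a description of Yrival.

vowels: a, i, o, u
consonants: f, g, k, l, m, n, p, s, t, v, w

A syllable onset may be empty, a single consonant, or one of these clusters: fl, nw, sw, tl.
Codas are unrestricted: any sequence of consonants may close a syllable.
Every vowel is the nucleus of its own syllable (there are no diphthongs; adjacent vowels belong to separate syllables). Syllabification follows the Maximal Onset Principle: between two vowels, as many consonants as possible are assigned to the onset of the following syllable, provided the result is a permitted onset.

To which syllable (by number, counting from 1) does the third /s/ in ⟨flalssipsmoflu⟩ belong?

The vowels are a, i, o, u — 4 nuclei, so 4 syllables.
Between /a/ (V1) and /i/ (V2): /lss/ — longest licit onset from the right is /s/, leaving /ls/ as coda.
Between /i/ (V2) and /o/ (V3): /psm/; trying suffixes from longest down, /m/ is the first permitted one, so coda /ps/ | onset /m/.
Between /o/ (V3) and /u/ (V4): cluster /fl/ — /fl/ is itself a permitted onset, so the whole cluster goes right; preceding coda = ∅.
Putting it together: flals.sips.mo.flu.
The third /s/ is in the coda of syllable 2 (/sips/).

2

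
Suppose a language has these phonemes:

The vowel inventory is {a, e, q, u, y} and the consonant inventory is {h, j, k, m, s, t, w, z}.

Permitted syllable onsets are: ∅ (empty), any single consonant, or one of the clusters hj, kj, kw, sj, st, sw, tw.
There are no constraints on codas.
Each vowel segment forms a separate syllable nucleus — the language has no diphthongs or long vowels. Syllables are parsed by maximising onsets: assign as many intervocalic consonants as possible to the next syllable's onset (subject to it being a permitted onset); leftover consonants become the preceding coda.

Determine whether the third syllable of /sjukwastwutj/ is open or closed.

closed

Vowels present: u, a, u; each is a nucleus, giving 3 syllables.
V1 /u/ – V2 /a/: cluster /kw/ — /kw/ is itself a permitted onset, so the whole cluster goes right; preceding coda = ∅.
V2 /a/ – V3 /u/: cluster /stw/ — the longest permitted-onset suffix is /tw/; onset = /tw/, preceding coda = /s/.
Result: sju.kwas.twutj.
Syllable 3 is /twutj/ with coda /tj/, so it is closed.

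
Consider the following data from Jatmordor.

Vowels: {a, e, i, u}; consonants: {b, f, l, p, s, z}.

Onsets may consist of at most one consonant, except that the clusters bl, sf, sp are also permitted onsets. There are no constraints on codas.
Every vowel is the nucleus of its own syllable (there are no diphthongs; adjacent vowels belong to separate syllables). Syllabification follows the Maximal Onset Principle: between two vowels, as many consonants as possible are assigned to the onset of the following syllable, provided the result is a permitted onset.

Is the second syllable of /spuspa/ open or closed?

Vowels present: u, a; each is a nucleus, giving 2 syllables.
σ1/σ2 boundary: /sp/ — entire cluster is a permitted onset → onset /sp/, coda ∅.
Result: spu.spa.
Syllable 2 is /spa/; it ends in its nucleus with no coda, so it is open.

open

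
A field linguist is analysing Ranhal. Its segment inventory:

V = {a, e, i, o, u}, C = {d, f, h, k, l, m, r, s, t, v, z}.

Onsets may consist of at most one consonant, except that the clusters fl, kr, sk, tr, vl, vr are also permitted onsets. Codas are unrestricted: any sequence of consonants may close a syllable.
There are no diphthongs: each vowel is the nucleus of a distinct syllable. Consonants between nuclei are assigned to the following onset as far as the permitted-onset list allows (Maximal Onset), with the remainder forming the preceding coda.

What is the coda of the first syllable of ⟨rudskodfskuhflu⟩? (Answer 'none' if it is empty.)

d

The vowels are u, o, u, u — 4 nuclei, so 4 syllables.
σ1/σ2 boundary: /dsk/ — longest licit onset from the right is /sk/, leaving /d/ as coda.
σ2/σ3 boundary: /dfsk/ splits as /df/ + /sk/ (/sk/ is the longest suffix that is a licit onset).
σ3/σ4 boundary: /hfl/ splits as /h/ + /fl/ (/fl/ is the longest suffix that is a licit onset).
So the parse is rud.skodf.skuh.flu.
Syllable 1 is /rud/: onset /r/, nucleus /u/, coda /d/.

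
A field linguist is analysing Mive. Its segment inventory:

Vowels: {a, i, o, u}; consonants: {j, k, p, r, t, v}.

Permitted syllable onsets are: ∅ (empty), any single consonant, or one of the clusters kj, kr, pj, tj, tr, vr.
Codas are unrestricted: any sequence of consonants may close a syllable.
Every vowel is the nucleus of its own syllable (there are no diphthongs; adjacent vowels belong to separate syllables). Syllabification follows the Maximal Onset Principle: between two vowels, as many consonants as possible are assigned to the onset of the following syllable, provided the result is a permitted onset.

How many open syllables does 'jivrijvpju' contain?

The vowels are i, i, u — 3 nuclei, so 3 syllables.
/i…i/ gap (V1→V2): cluster /vr/ — /vr/ is itself a permitted onset, so the whole cluster goes right; preceding coda = ∅.
/i…u/ gap (V2→V3): cluster /jvpj/ — the longest permitted-onset suffix is /pj/; onset = /pj/, preceding coda = /jv/.
Syllabification: ji.vrijv.pju.
Classifying each syllable: /ji/ (open), /vrijv/ (closed), /pju/ (open).
Open syllables: 2.

2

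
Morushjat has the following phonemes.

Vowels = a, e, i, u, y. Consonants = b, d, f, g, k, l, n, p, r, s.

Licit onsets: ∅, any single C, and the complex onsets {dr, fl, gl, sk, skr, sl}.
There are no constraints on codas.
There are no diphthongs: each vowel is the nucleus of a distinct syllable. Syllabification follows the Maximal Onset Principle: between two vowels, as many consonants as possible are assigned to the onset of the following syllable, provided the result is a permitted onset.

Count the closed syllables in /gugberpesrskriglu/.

3

Vowels present: u, e, e, i, u; each is a nucleus, giving 5 syllables.
V1 /u/ – V2 /e/: /gb/ — longest licit onset from the right is /b/, leaving /g/ as coda.
V2 /e/ – V3 /e/: cluster /rp/ — the longest permitted-onset suffix is /p/; onset = /p/, preceding coda = /r/.
V3 /e/ – V4 /i/: cluster /srskr/ — the longest permitted-onset suffix is /skr/; onset = /skr/, preceding coda = /sr/.
V4 /i/ – V5 /u/: /gl/ is a licit onset in full, so it all attaches to the next syllable.
So the parse is gug.ber.pesr.skri.glu.
Classifying each syllable: /gug/ (closed), /ber/ (closed), /pesr/ (closed), /skri/ (open), /glu/ (open).
Closed syllables: 3.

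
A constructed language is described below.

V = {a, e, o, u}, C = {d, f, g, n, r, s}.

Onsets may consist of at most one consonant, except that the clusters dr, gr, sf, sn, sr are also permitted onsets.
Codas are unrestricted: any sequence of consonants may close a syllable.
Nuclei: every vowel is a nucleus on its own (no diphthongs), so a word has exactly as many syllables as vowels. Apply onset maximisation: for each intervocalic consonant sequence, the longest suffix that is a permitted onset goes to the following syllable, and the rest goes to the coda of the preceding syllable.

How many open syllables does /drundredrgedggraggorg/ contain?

Nuclei (vowels): u, e, e, a, o → 5 syllables.
/u…e/ gap (V1→V2): /ndr/ — longest licit onset from the right is /dr/, leaving /n/ as coda.
/e…e/ gap (V2→V3): /drg/; trying suffixes from longest down, /g/ is the first permitted one, so coda /dr/ | onset /g/.
/e…a/ gap (V3→V4): /dggr/ splits as /dg/ + /gr/ (/gr/ is the longest suffix that is a licit onset).
/a…o/ gap (V4→V5): cluster /gg/ — the longest permitted-onset suffix is /g/; onset = /g/, preceding coda = /g/.
Putting it together: drun.dredr.gedg.grag.gorg.
Classifying each syllable: /drun/ (closed), /dredr/ (closed), /gedg/ (closed), /grag/ (closed), /gorg/ (closed).
Open syllables: 0.

0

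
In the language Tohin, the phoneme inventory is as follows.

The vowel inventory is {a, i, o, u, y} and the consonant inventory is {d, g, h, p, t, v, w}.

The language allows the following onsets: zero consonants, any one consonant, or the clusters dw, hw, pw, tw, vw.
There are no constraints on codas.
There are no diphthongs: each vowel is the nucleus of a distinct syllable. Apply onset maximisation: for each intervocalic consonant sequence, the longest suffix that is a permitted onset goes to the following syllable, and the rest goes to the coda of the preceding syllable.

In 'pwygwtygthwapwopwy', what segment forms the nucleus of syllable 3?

Nuclei (vowels): y, y, a, o, y → 5 syllables.
The third nucleus (vowel 3 from the left) is /a/.

a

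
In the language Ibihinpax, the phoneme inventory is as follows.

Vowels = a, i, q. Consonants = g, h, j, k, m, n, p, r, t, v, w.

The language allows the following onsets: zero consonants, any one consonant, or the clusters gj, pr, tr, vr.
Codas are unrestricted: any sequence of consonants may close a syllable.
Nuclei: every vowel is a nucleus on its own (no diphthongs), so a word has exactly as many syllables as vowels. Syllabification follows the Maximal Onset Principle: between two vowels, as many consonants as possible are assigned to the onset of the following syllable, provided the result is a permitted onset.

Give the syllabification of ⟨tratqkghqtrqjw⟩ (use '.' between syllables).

The vowels are a, q, q, q — 4 nuclei, so 4 syllables.
Between /a/ (V1) and /q/ (V2): /t/ is a single consonant, so it becomes the next onset.
Between /q/ (V2) and /q/ (V3): /kgh/ — longest licit onset from the right is /h/, leaving /kg/ as coda.
Between /q/ (V3) and /q/ (V4): /tr/ — entire cluster is a permitted onset → onset /tr/, coda ∅.

tra.tqkg.hq.trqjw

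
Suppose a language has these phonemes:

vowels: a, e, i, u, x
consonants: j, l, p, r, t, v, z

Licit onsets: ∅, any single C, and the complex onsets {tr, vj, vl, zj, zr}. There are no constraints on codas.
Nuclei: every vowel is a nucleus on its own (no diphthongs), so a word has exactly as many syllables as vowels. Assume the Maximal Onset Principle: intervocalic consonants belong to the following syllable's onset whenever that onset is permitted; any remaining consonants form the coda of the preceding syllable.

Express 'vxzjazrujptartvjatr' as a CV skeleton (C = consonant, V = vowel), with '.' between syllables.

Vowels present: x, a, u, a, a; each is a nucleus, giving 5 syllables.
σ1/σ2 boundary: cluster /zj/ — /zj/ is itself a permitted onset, so the whole cluster goes right; preceding coda = ∅.
σ2/σ3 boundary: /zr/ — entire cluster is a permitted onset → onset /zr/, coda ∅.
σ3/σ4 boundary: cluster /jpt/ — the longest permitted-onset suffix is /t/; onset = /t/, preceding coda = /jp/.
σ4/σ5 boundary: /rtvj/ splits as /rt/ + /vj/ (/vj/ is the longest suffix that is a licit onset).
Syllabification: vx.zja.zrujp.tart.vjatr.
Mapping each syllable to C/V: /vx/ → CV, /zja/ → CCV, /zrujp/ → CCVCC, /tart/ → CVCC, /vjatr/ → CCVCC.

CV.CCV.CCVCC.CVCC.CCVCC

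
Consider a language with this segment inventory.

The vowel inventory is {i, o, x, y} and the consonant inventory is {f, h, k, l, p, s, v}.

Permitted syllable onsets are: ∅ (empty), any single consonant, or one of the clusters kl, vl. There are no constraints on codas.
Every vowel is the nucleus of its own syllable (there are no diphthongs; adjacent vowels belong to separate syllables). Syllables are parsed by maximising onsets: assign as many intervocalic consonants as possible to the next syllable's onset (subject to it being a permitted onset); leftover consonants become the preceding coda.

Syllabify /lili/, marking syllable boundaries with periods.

The vowels are i, i — 2 nuclei, so 2 syllables.
V1 /i/ – V2 /i/: /l/ is a single consonant, so it becomes the next onset.

li.li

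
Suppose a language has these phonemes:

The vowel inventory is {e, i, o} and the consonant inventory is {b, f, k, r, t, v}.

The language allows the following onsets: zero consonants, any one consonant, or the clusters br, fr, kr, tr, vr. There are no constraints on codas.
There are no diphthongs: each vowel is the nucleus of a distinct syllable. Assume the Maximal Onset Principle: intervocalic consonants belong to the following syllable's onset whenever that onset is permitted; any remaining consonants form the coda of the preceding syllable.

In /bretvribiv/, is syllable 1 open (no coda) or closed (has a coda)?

closed

Vowels present: e, i, i; each is a nucleus, giving 3 syllables.
/e…i/ gap (V1→V2): /tvr/ — longest licit onset from the right is /vr/, leaving /t/ as coda.
/i…i/ gap (V2→V3): /b/ → onset of the next syllable (single consonants are always licit onsets).
So the parse is bret.vri.biv.
Syllable 1 is /bret/ with coda /t/, so it is closed.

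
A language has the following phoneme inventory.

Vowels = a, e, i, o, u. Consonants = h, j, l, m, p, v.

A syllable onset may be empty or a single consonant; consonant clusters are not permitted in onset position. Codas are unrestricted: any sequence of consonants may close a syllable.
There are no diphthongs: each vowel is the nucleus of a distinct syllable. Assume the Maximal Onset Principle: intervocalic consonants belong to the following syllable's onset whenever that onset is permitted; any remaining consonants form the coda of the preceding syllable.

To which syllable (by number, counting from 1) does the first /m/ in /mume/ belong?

Nuclei (vowels): u, e → 2 syllables.
σ1/σ2 boundary: /m/ → onset of the next syllable (single consonants are always licit onsets).
Putting it together: mu.me.
The first /m/ is in the onset of syllable 1 (/mu/).

1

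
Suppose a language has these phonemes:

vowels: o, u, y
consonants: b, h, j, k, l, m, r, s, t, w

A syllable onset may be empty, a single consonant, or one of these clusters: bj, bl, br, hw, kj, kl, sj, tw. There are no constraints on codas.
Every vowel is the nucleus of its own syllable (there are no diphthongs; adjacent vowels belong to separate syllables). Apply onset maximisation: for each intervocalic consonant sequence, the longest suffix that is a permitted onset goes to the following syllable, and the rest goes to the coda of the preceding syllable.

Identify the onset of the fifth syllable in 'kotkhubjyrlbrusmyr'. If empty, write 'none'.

The vowels are o, u, y, u, y — 5 nuclei, so 5 syllables.
/o…u/ gap (V1→V2): cluster /tkh/ — the longest permitted-onset suffix is /h/; onset = /h/, preceding coda = /tk/.
/u…y/ gap (V2→V3): /bj/ is a licit onset in full, so it all attaches to the next syllable.
/y…u/ gap (V3→V4): /rlbr/; trying suffixes from longest down, /br/ is the first permitted one, so coda /rl/ | onset /br/.
/u…y/ gap (V4→V5): /sm/; trying suffixes from longest down, /m/ is the first permitted one, so coda /s/ | onset /m/.
So the parse is kotk.hu.bjyrl.brus.myr.
Syllable 5 is /myr/: onset /m/, nucleus /y/, coda /r/.

m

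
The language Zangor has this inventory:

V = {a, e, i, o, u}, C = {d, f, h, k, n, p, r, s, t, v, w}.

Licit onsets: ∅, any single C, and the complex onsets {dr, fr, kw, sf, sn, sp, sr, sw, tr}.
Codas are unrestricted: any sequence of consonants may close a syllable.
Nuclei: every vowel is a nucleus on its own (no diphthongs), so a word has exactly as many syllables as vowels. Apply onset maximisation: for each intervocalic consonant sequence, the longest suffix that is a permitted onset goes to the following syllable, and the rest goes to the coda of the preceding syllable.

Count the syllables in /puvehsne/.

Vowels present: u, e, e; each is a nucleus, giving 3 syllables.

3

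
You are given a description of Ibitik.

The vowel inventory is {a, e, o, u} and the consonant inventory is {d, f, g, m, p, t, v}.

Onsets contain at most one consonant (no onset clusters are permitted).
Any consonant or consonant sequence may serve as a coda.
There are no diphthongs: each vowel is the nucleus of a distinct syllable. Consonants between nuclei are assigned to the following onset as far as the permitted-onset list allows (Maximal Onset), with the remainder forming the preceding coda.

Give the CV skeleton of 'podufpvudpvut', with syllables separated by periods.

CV.CVCC.CVCC.CVC

The vowels are o, u, u, u — 4 nuclei, so 4 syllables.
σ1/σ2 boundary: /d/ is a single consonant, so it becomes the next onset.
σ2/σ3 boundary: cluster /fpv/ — the longest permitted-onset suffix is /v/; onset = /v/, preceding coda = /fp/.
σ3/σ4 boundary: /dpv/ — longest licit onset from the right is /v/, leaving /dp/ as coda.
Result: po.dufp.vudp.vut.
Mapping each syllable to C/V: /po/ → CV, /dufp/ → CVCC, /vudp/ → CVCC, /vut/ → CVC.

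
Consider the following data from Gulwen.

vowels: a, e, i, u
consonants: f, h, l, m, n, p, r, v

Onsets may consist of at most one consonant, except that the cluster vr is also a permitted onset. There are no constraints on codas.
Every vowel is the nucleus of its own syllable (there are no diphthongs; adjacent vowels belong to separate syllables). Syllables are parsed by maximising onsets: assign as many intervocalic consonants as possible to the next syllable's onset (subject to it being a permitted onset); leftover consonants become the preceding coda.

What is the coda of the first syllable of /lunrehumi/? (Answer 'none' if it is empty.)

n

Vowels present: u, e, u, i; each is a nucleus, giving 4 syllables.
σ1/σ2 boundary: /nr/ — longest licit onset from the right is /r/, leaving /n/ as coda.
σ2/σ3 boundary: /h/ → onset of the next syllable (single consonants are always licit onsets).
σ3/σ4 boundary: /m/ → onset of the next syllable (single consonants are always licit onsets).
So the parse is lun.re.hu.mi.
Syllable 1 is /lun/: onset /l/, nucleus /u/, coda /n/.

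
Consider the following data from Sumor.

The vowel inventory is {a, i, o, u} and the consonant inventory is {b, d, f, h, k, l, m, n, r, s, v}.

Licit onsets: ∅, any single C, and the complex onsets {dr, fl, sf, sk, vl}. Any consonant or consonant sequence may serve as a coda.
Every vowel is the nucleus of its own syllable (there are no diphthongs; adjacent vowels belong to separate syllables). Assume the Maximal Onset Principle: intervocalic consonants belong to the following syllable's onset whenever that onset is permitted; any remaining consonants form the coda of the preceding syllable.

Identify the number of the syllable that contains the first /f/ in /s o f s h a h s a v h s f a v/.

1

Nuclei (vowels): o, a, a, a → 4 syllables.
σ1/σ2 boundary: /fsh/; trying suffixes from longest down, /h/ is the first permitted one, so coda /fs/ | onset /h/.
σ2/σ3 boundary: /hs/; trying suffixes from longest down, /s/ is the first permitted one, so coda /h/ | onset /s/.
σ3/σ4 boundary: /vhsf/ — longest licit onset from the right is /sf/, leaving /vh/ as coda.
Result: sofs.hah.savh.sfav.
The first /f/ is in the coda of syllable 1 (/sofs/).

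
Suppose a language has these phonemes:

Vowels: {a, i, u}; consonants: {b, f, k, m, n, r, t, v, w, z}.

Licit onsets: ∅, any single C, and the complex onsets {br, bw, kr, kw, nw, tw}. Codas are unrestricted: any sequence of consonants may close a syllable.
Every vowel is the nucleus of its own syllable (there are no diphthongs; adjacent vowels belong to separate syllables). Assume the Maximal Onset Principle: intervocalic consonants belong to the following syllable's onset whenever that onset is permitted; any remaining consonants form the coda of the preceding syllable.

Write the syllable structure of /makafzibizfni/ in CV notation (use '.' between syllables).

Nuclei (vowels): a, a, i, i, i → 5 syllables.
V1 /a/ – V2 /a/: /k/ is a single consonant, so it becomes the next onset.
V2 /a/ – V3 /i/: /fz/ splits as /f/ + /z/ (/z/ is the longest suffix that is a licit onset).
V3 /i/ – V4 /i/: /b/ → onset of the next syllable (single consonants are always licit onsets).
V4 /i/ – V5 /i/: cluster /zfn/ — the longest permitted-onset suffix is /n/; onset = /n/, preceding coda = /zf/.
So the parse is ma.kaf.zi.bizf.ni.
Mapping each syllable to C/V: /ma/ → CV, /kaf/ → CVC, /zi/ → CV, /bizf/ → CVCC, /ni/ → CV.

CV.CVC.CV.CVCC.CV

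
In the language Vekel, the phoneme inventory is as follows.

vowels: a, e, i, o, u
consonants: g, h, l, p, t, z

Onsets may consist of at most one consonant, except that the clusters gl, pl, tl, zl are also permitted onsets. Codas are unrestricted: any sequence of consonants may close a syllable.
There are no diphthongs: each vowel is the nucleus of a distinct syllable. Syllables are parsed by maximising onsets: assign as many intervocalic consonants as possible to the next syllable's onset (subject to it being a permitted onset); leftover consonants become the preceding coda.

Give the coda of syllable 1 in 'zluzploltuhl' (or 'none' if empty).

Nuclei (vowels): u, o, u → 3 syllables.
Between /u/ (V1) and /o/ (V2): /zpl/ — longest licit onset from the right is /pl/, leaving /z/ as coda.
Between /o/ (V2) and /u/ (V3): cluster /lt/ — the longest permitted-onset suffix is /t/; onset = /t/, preceding coda = /l/.
Syllabification: zluz.plol.tuhl.
Syllable 1 is /zluz/: onset /zl/, nucleus /u/, coda /z/.

z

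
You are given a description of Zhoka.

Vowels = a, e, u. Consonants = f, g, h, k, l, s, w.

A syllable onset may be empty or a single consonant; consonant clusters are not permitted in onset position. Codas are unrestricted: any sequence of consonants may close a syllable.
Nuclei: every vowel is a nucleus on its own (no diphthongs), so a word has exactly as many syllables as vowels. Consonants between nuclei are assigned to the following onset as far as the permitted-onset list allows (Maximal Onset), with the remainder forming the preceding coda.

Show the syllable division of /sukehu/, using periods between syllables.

su.ke.hu

Vowels present: u, e, u; each is a nucleus, giving 3 syllables.
Between /u/ (V1) and /e/ (V2): /k/ → onset of the next syllable (single consonants are always licit onsets).
Between /e/ (V2) and /u/ (V3): /h/ is a single consonant, so it becomes the next onset.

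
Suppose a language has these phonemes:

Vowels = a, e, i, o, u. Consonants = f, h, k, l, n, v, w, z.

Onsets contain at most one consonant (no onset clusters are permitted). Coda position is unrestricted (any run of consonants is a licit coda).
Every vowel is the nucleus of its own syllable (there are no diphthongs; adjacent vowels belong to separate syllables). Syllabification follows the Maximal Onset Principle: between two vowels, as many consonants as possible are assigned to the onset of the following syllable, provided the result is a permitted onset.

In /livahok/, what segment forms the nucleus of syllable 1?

The vowels are i, a, o — 3 nuclei, so 3 syllables.
The first nucleus (vowel 1 from the left) is /i/.

i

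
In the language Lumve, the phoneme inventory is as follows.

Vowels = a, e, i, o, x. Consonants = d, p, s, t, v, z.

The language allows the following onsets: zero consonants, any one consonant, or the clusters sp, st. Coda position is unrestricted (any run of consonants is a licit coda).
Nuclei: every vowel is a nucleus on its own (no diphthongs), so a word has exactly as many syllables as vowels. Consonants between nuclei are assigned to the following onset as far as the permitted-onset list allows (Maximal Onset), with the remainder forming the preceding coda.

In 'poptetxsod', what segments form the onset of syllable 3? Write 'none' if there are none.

The vowels are o, e, x, o — 4 nuclei, so 4 syllables.
Between /o/ (V1) and /e/ (V2): /pt/ splits as /p/ + /t/ (/t/ is the longest suffix that is a licit onset).
Between /e/ (V2) and /x/ (V3): /t/ is a single consonant, so it becomes the next onset.
Between /x/ (V3) and /o/ (V4): just /s/ — single C goes to the following onset.
Syllabification: pop.te.tx.sod.
Syllable 3 is /tx/: onset /t/, nucleus /x/, coda ∅.

t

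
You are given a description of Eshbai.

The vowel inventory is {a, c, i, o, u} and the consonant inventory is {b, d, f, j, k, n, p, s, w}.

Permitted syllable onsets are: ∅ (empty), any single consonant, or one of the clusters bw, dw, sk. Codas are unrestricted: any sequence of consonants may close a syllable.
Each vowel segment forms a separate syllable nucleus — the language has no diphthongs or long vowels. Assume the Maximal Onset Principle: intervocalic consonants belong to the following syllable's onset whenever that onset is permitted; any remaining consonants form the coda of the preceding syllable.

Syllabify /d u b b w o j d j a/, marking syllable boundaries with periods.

Vowels present: u, o, a; each is a nucleus, giving 3 syllables.
Between /u/ (V1) and /o/ (V2): cluster /bbw/ — the longest permitted-onset suffix is /bw/; onset = /bw/, preceding coda = /b/.
Between /o/ (V2) and /a/ (V3): /jdj/; trying suffixes from longest down, /j/ is the first permitted one, so coda /jd/ | onset /j/.

dub.bwojd.ja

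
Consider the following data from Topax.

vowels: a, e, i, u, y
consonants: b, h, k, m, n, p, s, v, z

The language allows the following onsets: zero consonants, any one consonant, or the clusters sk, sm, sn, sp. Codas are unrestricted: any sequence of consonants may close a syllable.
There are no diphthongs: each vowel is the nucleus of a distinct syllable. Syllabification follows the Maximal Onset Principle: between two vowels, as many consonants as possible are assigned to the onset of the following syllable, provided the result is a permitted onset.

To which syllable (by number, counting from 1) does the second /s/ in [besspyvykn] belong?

2

Nuclei (vowels): e, y, y → 3 syllables.
/e…y/ gap (V1→V2): cluster /ssp/ — the longest permitted-onset suffix is /sp/; onset = /sp/, preceding coda = /s/.
/y…y/ gap (V2→V3): /v/ → onset of the next syllable (single consonants are always licit onsets).
Result: bes.spy.vykn.
The second /s/ is in the onset of syllable 2 (/spy/).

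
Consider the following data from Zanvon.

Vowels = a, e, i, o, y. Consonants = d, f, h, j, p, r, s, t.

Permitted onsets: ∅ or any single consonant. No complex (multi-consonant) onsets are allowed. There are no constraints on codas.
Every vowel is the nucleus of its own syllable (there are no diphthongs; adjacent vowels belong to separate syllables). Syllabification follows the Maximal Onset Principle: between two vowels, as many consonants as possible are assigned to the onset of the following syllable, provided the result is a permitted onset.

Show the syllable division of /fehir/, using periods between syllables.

The vowels are e, i — 2 nuclei, so 2 syllables.
/e…i/ gap (V1→V2): just /h/ — single C goes to the following onset.

fe.hir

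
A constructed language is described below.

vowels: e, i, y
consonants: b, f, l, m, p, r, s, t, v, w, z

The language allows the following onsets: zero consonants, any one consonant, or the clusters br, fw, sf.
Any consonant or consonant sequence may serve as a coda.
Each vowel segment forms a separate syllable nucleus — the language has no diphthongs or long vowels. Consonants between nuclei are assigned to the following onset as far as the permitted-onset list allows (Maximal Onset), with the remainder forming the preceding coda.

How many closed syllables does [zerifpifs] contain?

2

The vowels are e, i, i — 3 nuclei, so 3 syllables.
Between /e/ (V1) and /i/ (V2): /r/ is a single consonant, so it becomes the next onset.
Between /i/ (V2) and /i/ (V3): /fp/ splits as /f/ + /p/ (/p/ is the longest suffix that is a licit onset).
Putting it together: ze.rif.pifs.
Classifying each syllable: /ze/ (open), /rif/ (closed), /pifs/ (closed).
Closed syllables: 2.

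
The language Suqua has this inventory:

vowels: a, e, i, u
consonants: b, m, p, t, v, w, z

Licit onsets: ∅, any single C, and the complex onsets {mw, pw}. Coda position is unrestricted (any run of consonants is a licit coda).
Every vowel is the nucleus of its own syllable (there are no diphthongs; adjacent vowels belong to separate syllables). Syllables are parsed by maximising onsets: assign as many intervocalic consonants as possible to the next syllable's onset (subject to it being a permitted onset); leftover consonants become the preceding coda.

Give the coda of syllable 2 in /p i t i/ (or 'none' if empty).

Vowels present: i, i; each is a nucleus, giving 2 syllables.
V1 /i/ – V2 /i/: /t/ is a single consonant, so it becomes the next onset.
Putting it together: pi.ti.
Syllable 2 is /ti/: onset /t/, nucleus /i/, coda ∅.

none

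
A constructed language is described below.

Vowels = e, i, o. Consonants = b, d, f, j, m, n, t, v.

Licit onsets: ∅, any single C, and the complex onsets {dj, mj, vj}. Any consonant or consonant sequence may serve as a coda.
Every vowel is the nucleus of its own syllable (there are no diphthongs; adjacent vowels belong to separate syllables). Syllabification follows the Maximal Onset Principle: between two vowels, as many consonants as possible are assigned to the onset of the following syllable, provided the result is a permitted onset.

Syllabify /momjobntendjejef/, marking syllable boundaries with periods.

mo.mjobn.ten.dje.jef

Vowels present: o, o, e, e, e; each is a nucleus, giving 5 syllables.
σ1/σ2 boundary: /mj/ — entire cluster is a permitted onset → onset /mj/, coda ∅.
σ2/σ3 boundary: /bnt/ — longest licit onset from the right is /t/, leaving /bn/ as coda.
σ3/σ4 boundary: /ndj/ — longest licit onset from the right is /dj/, leaving /n/ as coda.
σ4/σ5 boundary: /j/ → onset of the next syllable (single consonants are always licit onsets).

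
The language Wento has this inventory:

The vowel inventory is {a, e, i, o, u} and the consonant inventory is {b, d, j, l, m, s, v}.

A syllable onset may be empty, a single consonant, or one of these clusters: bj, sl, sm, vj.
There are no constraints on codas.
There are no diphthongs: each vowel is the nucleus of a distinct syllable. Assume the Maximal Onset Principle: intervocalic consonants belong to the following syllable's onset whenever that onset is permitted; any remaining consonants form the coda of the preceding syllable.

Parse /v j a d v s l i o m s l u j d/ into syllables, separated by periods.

vjadv.sli.om.slujd

The vowels are a, i, o, u — 4 nuclei, so 4 syllables.
/a…i/ gap (V1→V2): /dvsl/ — longest licit onset from the right is /sl/, leaving /dv/ as coda.
/i…o/ gap (V2→V3): hiatus — the boundary sits between the two vowels.
/o…u/ gap (V3→V4): /msl/ — longest licit onset from the right is /sl/, leaving /m/ as coda.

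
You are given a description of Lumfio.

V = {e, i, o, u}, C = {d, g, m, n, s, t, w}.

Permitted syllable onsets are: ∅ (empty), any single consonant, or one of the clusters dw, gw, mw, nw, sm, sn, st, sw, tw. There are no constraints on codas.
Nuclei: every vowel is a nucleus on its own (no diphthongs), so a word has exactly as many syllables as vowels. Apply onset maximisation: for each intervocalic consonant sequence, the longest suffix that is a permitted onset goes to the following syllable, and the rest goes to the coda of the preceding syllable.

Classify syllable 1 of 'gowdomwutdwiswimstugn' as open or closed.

The vowels are o, o, u, i, i, u — 6 nuclei, so 6 syllables.
/o…o/ gap (V1→V2): /wd/; trying suffixes from longest down, /d/ is the first permitted one, so coda /w/ | onset /d/.
/o…u/ gap (V2→V3): /mw/ — entire cluster is a permitted onset → onset /mw/, coda ∅.
/u…i/ gap (V3→V4): /tdw/; trying suffixes from longest down, /dw/ is the first permitted one, so coda /t/ | onset /dw/.
/i…i/ gap (V4→V5): /sw/ — entire cluster is a permitted onset → onset /sw/, coda ∅.
/i…u/ gap (V5→V6): /mst/; trying suffixes from longest down, /st/ is the first permitted one, so coda /m/ | onset /st/.
Putting it together: gow.do.mwut.dwi.swim.stugn.
Syllable 1 is /gow/ with coda /w/, so it is closed.

closed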